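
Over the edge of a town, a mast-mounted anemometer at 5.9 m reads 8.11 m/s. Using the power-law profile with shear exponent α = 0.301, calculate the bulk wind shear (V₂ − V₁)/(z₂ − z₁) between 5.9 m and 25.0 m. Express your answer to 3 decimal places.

0.231 m/s/m

Power law: V₂ = V₁ · (z₂/z₁)^α = 8.11 × (4.2373)^0.301 = 12.5249 m/s
ΔV/Δz = (12.5249 − 8.11)/(25.0 − 5.9) = 4.4149/19.1000 = 0.23115 m/s/m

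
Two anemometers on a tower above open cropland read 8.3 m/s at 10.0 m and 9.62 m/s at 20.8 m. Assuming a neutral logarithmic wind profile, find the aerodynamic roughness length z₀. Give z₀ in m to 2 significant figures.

Log law: V(z) ∝ ln(z/z₀). With r = V₁/V₂ = 8.3/9.62 = 0.86279,
r · ln(z₂/z₀) = ln(z₁/z₀) ⇒ ln z₀ = (ln z₁ − r·ln z₂)/(1 − r)
ln z₀ = (2.30259 − 0.86279×3.03495) / 0.13721 = -2.3025
z₀ = exp(-2.3025) = 0.1000 m

z₀ ≈ 0.10 m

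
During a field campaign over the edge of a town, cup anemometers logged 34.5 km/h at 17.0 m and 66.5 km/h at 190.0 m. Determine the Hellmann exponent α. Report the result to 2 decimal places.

Power law: V₂/V₁ = (z₂/z₁)^α ⇒ α = ln(V₂/V₁) / ln(z₂/z₁)
α = ln(66.5/34.5) / ln(190.0/17.0) = ln(1.9275) / ln(11.1765)
  = 0.65624 / 2.41381 = 0.27187

α ≈ 0.27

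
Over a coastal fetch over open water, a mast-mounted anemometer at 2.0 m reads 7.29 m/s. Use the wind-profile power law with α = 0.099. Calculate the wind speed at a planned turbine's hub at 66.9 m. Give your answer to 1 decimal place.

Power-law profile: V₂ = V₁ · (z₂/z₁)^α
V₂ = 7.29 × (66.9/2.0)^0.099 = 7.29 × (33.4500)^0.099
    = 7.29 × 1.4155 = 10.3191 m/s

10.3 m/s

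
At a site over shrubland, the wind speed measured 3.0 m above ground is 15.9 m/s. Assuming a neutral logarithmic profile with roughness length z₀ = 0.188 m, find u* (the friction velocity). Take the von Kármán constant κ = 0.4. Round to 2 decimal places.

u* ≈ 2.30 m/s

Log law: V(z) = (u*/κ) · ln(z/z₀) ⇒ u* = κ · V / ln(z/z₀)
u* = 0.4 × 15.9 / ln(3.0/0.188) = 0.4 × 15.9 / 2.7699
   = 6.3600 / 2.7699 = 2.2961 m/s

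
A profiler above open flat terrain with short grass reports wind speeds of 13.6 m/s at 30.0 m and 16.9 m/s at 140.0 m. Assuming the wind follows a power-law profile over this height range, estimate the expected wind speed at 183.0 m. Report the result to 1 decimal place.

First find α: α = ln(V₂/V₁)/ln(z₂/z₁) = ln(16.9/13.6)/ln(140.0/30.0) = 0.21724/1.54045 = 0.1410
Extrapolate from 140.0 m to 183.0 m: V₃ = 16.9 × (183.0/140.0)^0.1410 = 16.9 × 1.0385 = 17.5506 m/s

17.6 m/s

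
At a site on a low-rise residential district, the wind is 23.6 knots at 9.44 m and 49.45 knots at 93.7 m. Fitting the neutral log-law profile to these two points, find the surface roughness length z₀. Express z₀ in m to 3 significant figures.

Log law: V(z) ∝ ln(z/z₀). With r = V₁/V₂ = 23.6/49.45 = 0.47725,
r · ln(z₂/z₀) = ln(z₁/z₀) ⇒ ln z₀ = (ln z₁ − r·ln z₂)/(1 − r)
ln z₀ = (2.24496 − 0.47725×4.54010) / 0.52275 = 0.1496
z₀ = exp(0.1496) = 1.161 m

z₀ ≈ 1.16 m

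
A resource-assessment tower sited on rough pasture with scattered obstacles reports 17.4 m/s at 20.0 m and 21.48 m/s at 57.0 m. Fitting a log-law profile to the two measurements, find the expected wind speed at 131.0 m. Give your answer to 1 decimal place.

24.7 m/s

Log law: V ∝ ln(z/z₀). From the pair, with r = V₁/V₂ = 0.81006,
ln z₀ = (ln z₁ − r·ln z₂)/(1 − r) = (2.9957 − 0.81006×4.0431)/0.18994 = -1.4708 → z₀ = 0.2297 m
V₃ = V₁ · ln(z₃/z₀)/ln(z₁/z₀) = 17.4 × 6.3460/4.4665 = 24.7218 m/s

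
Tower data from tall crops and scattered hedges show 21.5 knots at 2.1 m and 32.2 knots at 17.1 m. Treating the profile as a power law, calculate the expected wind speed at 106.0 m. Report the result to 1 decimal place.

45.8 knots

First find α: α = ln(V₂/V₁)/ln(z₂/z₁) = ln(32.2/21.5)/ln(17.1/2.1) = 0.40391/2.09714 = 0.1926
Extrapolate from 17.1 m to 106.0 m: V₃ = 32.2 × (106.0/17.1)^0.1926 = 32.2 × 1.4210 = 45.7569 knots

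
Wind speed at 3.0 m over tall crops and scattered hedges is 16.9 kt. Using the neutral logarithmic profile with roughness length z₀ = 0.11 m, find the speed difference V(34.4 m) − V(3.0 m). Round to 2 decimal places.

Log law: V₂ = V₁ · ln(z₂/z₀)/ln(z₁/z₀) = 16.9 × 5.7453/3.3059 = 29.3707 kt
ΔV = 29.3707 − 16.9 = 12.4707 kt

12.47 kt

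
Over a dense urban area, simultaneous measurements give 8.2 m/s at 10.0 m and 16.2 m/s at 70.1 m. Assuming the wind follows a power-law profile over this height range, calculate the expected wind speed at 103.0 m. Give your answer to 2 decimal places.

First find α: α = ln(V₂/V₁)/ln(z₂/z₁) = ln(16.2/8.2)/ln(70.1/10.0) = 0.68088/1.94734 = 0.3496
Extrapolate from 70.1 m to 103.0 m: V₃ = 16.2 × (103.0/70.1)^0.3496 = 16.2 × 1.1440 = 18.5331 m/s

18.53 m/s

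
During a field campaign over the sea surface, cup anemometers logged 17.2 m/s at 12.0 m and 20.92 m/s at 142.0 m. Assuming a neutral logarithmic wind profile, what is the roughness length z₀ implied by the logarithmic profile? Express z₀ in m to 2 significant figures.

Log law: V(z) ∝ ln(z/z₀). With r = V₁/V₂ = 17.2/20.92 = 0.82218,
r · ln(z₂/z₀) = ln(z₁/z₀) ⇒ ln z₀ = (ln z₁ − r·ln z₂)/(1 − r)
ln z₀ = (2.48491 − 0.82218×4.95583) / 0.17782 = -8.9398
z₀ = exp(-8.9398) = 0.0001311 m

z₀ ≈ 0.00013 m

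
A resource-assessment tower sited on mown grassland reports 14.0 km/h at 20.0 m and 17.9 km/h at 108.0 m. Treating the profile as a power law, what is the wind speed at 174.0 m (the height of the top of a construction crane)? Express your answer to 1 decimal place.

First find α: α = ln(V₂/V₁)/ln(z₂/z₁) = ln(17.9/14.0)/ln(108.0/20.0) = 0.24574/1.68640 = 0.1457
Extrapolate from 108.0 m to 174.0 m: V₃ = 17.9 × (174.0/108.0)^0.1457 = 17.9 × 1.0720 = 19.1883 km/h

19.2 km/h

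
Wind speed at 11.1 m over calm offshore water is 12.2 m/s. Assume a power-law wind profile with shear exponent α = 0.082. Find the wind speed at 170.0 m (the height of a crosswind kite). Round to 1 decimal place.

15.3 m/s

Power-law profile: V₂ = V₁ · (z₂/z₁)^α
V₂ = 12.2 × (170.0/11.1)^0.082 = 12.2 × (15.3153)^0.082
    = 12.2 × 1.2508 = 15.2595 m/s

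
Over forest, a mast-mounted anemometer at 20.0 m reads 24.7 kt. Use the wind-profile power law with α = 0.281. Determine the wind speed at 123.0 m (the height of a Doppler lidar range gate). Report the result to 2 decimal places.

Power-law profile: V₂ = V₁ · (z₂/z₁)^α
V₂ = 24.7 × (123.0/20.0)^0.281 = 24.7 × (6.1500)^0.281
    = 24.7 × 1.6660 = 41.1501 kt

41.15 kt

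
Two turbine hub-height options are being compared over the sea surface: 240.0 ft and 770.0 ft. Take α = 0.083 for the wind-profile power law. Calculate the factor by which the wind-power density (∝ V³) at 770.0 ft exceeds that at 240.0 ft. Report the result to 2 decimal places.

1.34

Speed ratio: V_B/V_A = (z_B/z_A)^α = (770.0/240.0)^0.083 = (3.2083)^0.083 = 1.10159
Power-density ratio: P_B/P_A = (V_B/V_A)³ = (1.10159)³ = 1.33679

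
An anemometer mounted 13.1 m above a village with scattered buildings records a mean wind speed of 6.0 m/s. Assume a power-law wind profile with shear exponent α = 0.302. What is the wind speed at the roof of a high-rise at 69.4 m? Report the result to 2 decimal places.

9.93 m/s

Power-law profile: V₂ = V₁ · (z₂/z₁)^α
V₂ = 6.0 × (69.4/13.1)^0.302 = 6.0 × (5.2977)^0.302
    = 6.0 × 1.6545 = 9.9272 m/s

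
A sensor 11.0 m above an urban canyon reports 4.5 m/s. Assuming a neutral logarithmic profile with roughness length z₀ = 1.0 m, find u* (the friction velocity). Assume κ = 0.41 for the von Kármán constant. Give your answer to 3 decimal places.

Log law: V(z) = (u*/κ) · ln(z/z₀) ⇒ u* = κ · V / ln(z/z₀)
u* = 0.41 × 4.5 / ln(11.0/1.0) = 0.41 × 4.5 / 2.3979
   = 1.8450 / 2.3979 = 0.7694 m/s

u* ≈ 0.769 m/s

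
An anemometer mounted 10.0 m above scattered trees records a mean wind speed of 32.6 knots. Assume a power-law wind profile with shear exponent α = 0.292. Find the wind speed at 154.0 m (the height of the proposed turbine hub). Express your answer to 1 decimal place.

72.4 knots

Power-law profile: V₂ = V₁ · (z₂/z₁)^α
V₂ = 32.6 × (154.0/10.0)^0.292 = 32.6 × (15.4000)^0.292
    = 32.6 × 2.2221 = 72.4392 knots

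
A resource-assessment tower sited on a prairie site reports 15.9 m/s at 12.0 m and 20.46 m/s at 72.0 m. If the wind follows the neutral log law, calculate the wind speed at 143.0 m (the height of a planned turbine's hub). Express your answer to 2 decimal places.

22.21 m/s

Log law: V ∝ ln(z/z₀). From the pair, with r = V₁/V₂ = 0.77713,
ln z₀ = (ln z₁ − r·ln z₂)/(1 − r) = (2.4849 − 0.77713×4.2767)/0.22287 = -3.7627 → z₀ = 0.02322 m
V₃ = V₁ · ln(z₃/z₀)/ln(z₁/z₀) = 15.9 × 8.7255/6.2476 = 22.2063 m/s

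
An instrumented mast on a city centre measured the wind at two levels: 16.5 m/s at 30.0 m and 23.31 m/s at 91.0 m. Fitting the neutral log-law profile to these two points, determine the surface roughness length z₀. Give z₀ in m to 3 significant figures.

z₀ ≈ 2.04 m

Log law: V(z) ∝ ln(z/z₀). With r = V₁/V₂ = 16.5/23.31 = 0.70785,
r · ln(z₂/z₀) = ln(z₁/z₀) ⇒ ln z₀ = (ln z₁ − r·ln z₂)/(1 − r)
ln z₀ = (3.40120 − 0.70785×4.51086) / 0.29215 = 0.7126
z₀ = exp(0.7126) = 2.039 m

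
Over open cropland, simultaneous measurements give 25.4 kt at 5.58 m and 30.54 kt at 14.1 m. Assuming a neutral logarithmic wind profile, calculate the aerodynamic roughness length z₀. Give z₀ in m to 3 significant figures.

z₀ ≈ 0.0572 m

Log law: V(z) ∝ ln(z/z₀). With r = V₁/V₂ = 25.4/30.54 = 0.83170,
r · ln(z₂/z₀) = ln(z₁/z₀) ⇒ ln z₀ = (ln z₁ − r·ln z₂)/(1 − r)
ln z₀ = (1.71919 − 0.83170×2.64617) / 0.16830 = -2.8616
z₀ = exp(-2.8616) = 0.05718 m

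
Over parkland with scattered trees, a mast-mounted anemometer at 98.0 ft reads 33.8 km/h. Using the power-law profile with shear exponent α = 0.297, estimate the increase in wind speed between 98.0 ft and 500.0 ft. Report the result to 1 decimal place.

Power law: V₂ = V₁ · (z₂/z₁)^α = 33.8 × (5.1020)^0.297 = 54.8424 km/h
ΔV = 54.8424 − 33.8 = 21.0424 km/h

21.0 km/h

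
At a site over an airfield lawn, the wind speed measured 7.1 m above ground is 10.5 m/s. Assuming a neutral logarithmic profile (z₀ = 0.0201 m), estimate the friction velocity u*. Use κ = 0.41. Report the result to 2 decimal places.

Log law: V(z) = (u*/κ) · ln(z/z₀) ⇒ u* = κ · V / ln(z/z₀)
u* = 0.41 × 10.5 / ln(7.1/0.0201) = 0.41 × 10.5 / 5.8671
   = 4.3050 / 5.8671 = 0.7337 m/s

u* ≈ 0.73 m/s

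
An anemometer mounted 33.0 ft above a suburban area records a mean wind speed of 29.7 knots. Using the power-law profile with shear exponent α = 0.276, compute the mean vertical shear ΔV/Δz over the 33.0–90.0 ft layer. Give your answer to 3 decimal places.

0.166 knots/ft

Power law: V₂ = V₁ · (z₂/z₁)^α = 29.7 × (2.7273)^0.276 = 39.1758 knots
ΔV/Δz = (39.1758 − 29.7)/(90.0 − 33.0) = 9.4758/57.0000 = 0.16624 knots/ft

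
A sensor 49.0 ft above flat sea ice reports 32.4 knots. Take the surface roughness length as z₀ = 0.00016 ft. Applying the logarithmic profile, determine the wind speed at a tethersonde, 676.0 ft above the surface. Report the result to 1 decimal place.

Log law: V(z) ∝ ln(z/z₀), so V₂/V₁ = ln(z₂/z₀) / ln(z₁/z₀).
ln(676.0/0.00016) = 15.2565, ln(49.0/0.00016) = 12.6322
V₂ = 32.4 × 15.2565/12.6322 = 32.4 × 1.2078 = 39.1312 knots

39.1 knots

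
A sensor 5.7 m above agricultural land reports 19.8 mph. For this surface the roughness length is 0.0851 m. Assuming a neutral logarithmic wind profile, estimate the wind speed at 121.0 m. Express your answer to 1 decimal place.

34.2 mph

Log law: V(z) ∝ ln(z/z₀), so V₂/V₁ = ln(z₂/z₀) / ln(z₁/z₀).
ln(121.0/0.0851) = 7.2597, ln(5.7/0.0851) = 4.2044
V₂ = 19.8 × 7.2597/4.2044 = 19.8 × 1.7267 = 34.1886 mph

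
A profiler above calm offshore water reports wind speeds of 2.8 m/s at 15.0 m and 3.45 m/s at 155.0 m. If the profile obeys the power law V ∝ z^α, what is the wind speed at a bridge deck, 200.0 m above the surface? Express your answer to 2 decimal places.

3.53 m/s

First find α: α = ln(V₂/V₁)/ln(z₂/z₁) = ln(3.45/2.8)/ln(155.0/15.0) = 0.20875/2.33537 = 0.0894
Extrapolate from 155.0 m to 200.0 m: V₃ = 3.45 × (200.0/155.0)^0.0894 = 3.45 × 1.0230 = 3.5295 m/s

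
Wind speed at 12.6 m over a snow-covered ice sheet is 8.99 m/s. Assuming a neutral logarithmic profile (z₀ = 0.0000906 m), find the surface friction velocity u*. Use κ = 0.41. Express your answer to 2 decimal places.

Log law: V(z) = (u*/κ) · ln(z/z₀) ⇒ u* = κ · V / ln(z/z₀)
u* = 0.41 × 8.99 / ln(12.6/0.0000906) = 0.41 × 8.99 / 11.8428
   = 3.6859 / 11.8428 = 0.3112 m/s

u* ≈ 0.31 m/s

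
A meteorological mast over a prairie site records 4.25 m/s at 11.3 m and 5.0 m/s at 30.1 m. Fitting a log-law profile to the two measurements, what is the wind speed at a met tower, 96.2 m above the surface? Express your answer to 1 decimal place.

5.9 m/s

Log law: V ∝ ln(z/z₀). From the pair, with r = V₁/V₂ = 0.85000,
ln z₀ = (ln z₁ − r·ln z₂)/(1 − r) = (2.4248 − 0.85000×3.4045)/0.15000 = -3.1270 → z₀ = 0.04385 m
V₃ = V₁ · ln(z₃/z₀)/ln(z₁/z₀) = 4.25 × 7.6934/5.5518 = 5.8895 m/s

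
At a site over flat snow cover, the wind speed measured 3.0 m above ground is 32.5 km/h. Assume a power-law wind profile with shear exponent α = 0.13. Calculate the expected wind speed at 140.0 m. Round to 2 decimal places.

Power-law profile: V₂ = V₁ · (z₂/z₁)^α
V₂ = 32.5 × (140.0/3.0)^0.13 = 32.5 × (46.6667)^0.13
    = 32.5 × 1.6481 = 53.5617 km/h

53.56 km/h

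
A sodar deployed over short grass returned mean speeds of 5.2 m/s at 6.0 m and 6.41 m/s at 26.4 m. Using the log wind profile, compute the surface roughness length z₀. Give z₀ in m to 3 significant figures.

Log law: V(z) ∝ ln(z/z₀). With r = V₁/V₂ = 5.2/6.41 = 0.81123,
r · ln(z₂/z₀) = ln(z₁/z₀) ⇒ ln z₀ = (ln z₁ − r·ln z₂)/(1 − r)
ln z₀ = (1.79176 − 0.81123×3.27336) / 0.18877 = -4.5755
z₀ = exp(-4.5755) = 0.01030 m

z₀ ≈ 0.0103 m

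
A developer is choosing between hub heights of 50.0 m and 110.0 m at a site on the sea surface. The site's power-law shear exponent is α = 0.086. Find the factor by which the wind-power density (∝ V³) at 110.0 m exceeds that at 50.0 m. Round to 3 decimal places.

Speed ratio: V_B/V_A = (z_B/z_A)^α = (110.0/50.0)^0.086 = (2.2000)^0.086 = 1.07016
Power-density ratio: P_B/P_A = (V_B/V_A)³ = (1.07016)³ = 1.22559

1.226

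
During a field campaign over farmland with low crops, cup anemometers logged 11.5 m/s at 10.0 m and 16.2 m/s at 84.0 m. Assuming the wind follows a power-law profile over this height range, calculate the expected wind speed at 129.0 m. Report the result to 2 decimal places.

17.36 m/s

First find α: α = ln(V₂/V₁)/ln(z₂/z₁) = ln(16.2/11.5)/ln(84.0/10.0) = 0.34266/2.12823 = 0.1610
Extrapolate from 84.0 m to 129.0 m: V₃ = 16.2 × (129.0/84.0)^0.1610 = 16.2 × 1.0715 = 17.3585 m/s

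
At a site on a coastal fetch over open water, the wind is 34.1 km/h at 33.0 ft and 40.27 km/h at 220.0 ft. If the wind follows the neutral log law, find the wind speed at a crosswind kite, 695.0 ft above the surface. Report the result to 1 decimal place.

44.0 km/h

Log law: V ∝ ln(z/z₀). From the pair, with r = V₁/V₂ = 0.84678,
ln z₀ = (ln z₁ − r·ln z₂)/(1 − r) = (3.4965 − 0.84678×5.3936)/0.15322 = -6.9884 → z₀ = 0.0009225 ft
V₃ = V₁ · ln(z₃/z₀)/ln(z₁/z₀) = 34.1 × 13.5323/10.4849 = 44.0111 km/h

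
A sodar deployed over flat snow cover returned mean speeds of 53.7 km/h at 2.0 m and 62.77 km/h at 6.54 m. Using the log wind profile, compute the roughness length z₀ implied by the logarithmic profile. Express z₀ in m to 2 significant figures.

z₀ ≈ 0.0018 m

Log law: V(z) ∝ ln(z/z₀). With r = V₁/V₂ = 53.7/62.77 = 0.85550,
r · ln(z₂/z₀) = ln(z₁/z₀) ⇒ ln z₀ = (ln z₁ − r·ln z₂)/(1 − r)
ln z₀ = (0.69315 − 0.85550×1.87794) / 0.14450 = -6.3215
z₀ = exp(-6.3215) = 0.001797 m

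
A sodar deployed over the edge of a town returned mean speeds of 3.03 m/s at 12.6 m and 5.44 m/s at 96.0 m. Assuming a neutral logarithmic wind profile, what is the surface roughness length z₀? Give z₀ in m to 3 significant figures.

z₀ ≈ 0.981 m

Log law: V(z) ∝ ln(z/z₀). With r = V₁/V₂ = 3.03/5.44 = 0.55699,
r · ln(z₂/z₀) = ln(z₁/z₀) ⇒ ln z₀ = (ln z₁ − r·ln z₂)/(1 − r)
ln z₀ = (2.53370 − 0.55699×4.56435) / 0.44301 = -0.0194
z₀ = exp(-0.0194) = 0.9808 m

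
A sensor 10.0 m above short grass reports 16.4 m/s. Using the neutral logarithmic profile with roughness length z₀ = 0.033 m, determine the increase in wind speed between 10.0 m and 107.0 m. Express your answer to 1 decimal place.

6.8 m/s

Log law: V₂ = V₁ · ln(z₂/z₀)/ln(z₁/z₀) = 16.4 × 8.0841/5.7138 = 23.2031 m/s
ΔV = 23.2031 − 16.4 = 6.8031 m/s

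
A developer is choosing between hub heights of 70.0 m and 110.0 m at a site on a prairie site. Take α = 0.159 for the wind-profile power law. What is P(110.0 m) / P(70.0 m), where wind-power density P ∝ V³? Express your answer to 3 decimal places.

Speed ratio: V_B/V_A = (z_B/z_A)^α = (110.0/70.0)^0.159 = (1.5714)^0.159 = 1.07451
Power-density ratio: P_B/P_A = (V_B/V_A)³ = (1.07451)³ = 1.24060

1.241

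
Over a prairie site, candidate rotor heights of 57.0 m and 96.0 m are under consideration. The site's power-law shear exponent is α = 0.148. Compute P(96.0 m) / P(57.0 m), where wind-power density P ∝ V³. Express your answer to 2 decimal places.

Speed ratio: V_B/V_A = (z_B/z_A)^α = (96.0/57.0)^0.148 = (1.6842)^0.148 = 1.08021
Power-density ratio: P_B/P_A = (V_B/V_A)³ = (1.08021)³ = 1.26043

1.26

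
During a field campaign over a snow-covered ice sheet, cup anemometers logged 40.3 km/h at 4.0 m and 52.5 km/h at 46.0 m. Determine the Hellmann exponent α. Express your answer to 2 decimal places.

α ≈ 0.11

Power law: V₂/V₁ = (z₂/z₁)^α ⇒ α = ln(V₂/V₁) / ln(z₂/z₁)
α = ln(52.5/40.3) / ln(46.0/4.0) = ln(1.3027) / ln(11.5000)
  = 0.26446 / 2.44235 = 0.10828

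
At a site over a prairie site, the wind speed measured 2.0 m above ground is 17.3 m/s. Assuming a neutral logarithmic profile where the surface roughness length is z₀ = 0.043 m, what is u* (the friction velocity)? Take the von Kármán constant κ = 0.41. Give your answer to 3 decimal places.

Log law: V(z) = (u*/κ) · ln(z/z₀) ⇒ u* = κ · V / ln(z/z₀)
u* = 0.41 × 17.3 / ln(2.0/0.043) = 0.41 × 17.3 / 3.8397
   = 7.0930 / 3.8397 = 1.8473 m/s

u* ≈ 1.847 m/s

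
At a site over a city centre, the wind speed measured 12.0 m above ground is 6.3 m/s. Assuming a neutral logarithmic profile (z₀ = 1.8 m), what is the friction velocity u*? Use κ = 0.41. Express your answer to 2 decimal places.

Log law: V(z) = (u*/κ) · ln(z/z₀) ⇒ u* = κ · V / ln(z/z₀)
u* = 0.41 × 6.3 / ln(12.0/1.8) = 0.41 × 6.3 / 1.8971
   = 2.5830 / 1.8971 = 1.3615 m/s

u* ≈ 1.36 m/s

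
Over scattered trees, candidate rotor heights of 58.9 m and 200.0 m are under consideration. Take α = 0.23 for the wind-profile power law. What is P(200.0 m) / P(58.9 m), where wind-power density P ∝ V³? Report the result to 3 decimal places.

Speed ratio: V_B/V_A = (z_B/z_A)^α = (200.0/58.9)^0.23 = (3.3956)^0.23 = 1.32468
Power-density ratio: P_B/P_A = (V_B/V_A)³ = (1.32468)³ = 2.32451

2.325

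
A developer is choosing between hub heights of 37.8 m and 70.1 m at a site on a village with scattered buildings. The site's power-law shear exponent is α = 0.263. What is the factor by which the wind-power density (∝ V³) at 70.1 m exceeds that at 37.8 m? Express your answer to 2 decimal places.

1.63

Speed ratio: V_B/V_A = (z_B/z_A)^α = (70.1/37.8)^0.263 = (1.8545)^0.263 = 1.17637
Power-density ratio: P_B/P_A = (V_B/V_A)³ = (1.17637)³ = 1.62791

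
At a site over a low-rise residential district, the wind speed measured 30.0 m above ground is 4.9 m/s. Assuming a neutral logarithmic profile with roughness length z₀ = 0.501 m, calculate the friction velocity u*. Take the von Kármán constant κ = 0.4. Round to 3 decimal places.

Log law: V(z) = (u*/κ) · ln(z/z₀) ⇒ u* = κ · V / ln(z/z₀)
u* = 0.4 × 4.9 / ln(30.0/0.501) = 0.4 × 4.9 / 4.0923
   = 1.9600 / 4.0923 = 0.4789 m/s

u* ≈ 0.479 m/s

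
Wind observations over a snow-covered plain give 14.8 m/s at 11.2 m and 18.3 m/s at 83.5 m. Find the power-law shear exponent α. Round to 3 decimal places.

Power law: V₂/V₁ = (z₂/z₁)^α ⇒ α = ln(V₂/V₁) / ln(z₂/z₁)
α = ln(18.3/14.8) / ln(83.5/11.2) = ln(1.2365) / ln(7.4554)
  = 0.21227 / 2.00893 = 0.10566

α ≈ 0.106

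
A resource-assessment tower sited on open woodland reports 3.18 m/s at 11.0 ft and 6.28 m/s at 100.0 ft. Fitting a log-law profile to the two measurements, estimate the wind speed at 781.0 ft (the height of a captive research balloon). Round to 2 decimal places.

9.17 m/s

Log law: V ∝ ln(z/z₀). From the pair, with r = V₁/V₂ = 0.50637,
ln z₀ = (ln z₁ − r·ln z₂)/(1 − r) = (2.3979 − 0.50637×4.6052)/0.49363 = 0.1337 → z₀ = 1.143 ft
V₃ = V₁ · ln(z₃/z₀)/ln(z₁/z₀) = 3.18 × 6.5269/2.2642 = 9.1667 m/s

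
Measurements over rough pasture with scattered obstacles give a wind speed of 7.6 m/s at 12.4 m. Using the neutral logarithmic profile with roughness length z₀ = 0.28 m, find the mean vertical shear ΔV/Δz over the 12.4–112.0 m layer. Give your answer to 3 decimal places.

0.044 m/s/m

Log law: V₂ = V₁ · ln(z₂/z₀)/ln(z₁/z₀) = 7.6 × 5.9915/3.7907 = 12.0124 m/s
ΔV/Δz = (12.0124 − 7.6)/(112.0 − 12.4) = 4.4124/99.6000 = 0.04430 m/s/m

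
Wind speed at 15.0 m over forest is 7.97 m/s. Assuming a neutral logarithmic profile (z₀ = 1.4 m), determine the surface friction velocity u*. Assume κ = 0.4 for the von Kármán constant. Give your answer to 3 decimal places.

Log law: V(z) = (u*/κ) · ln(z/z₀) ⇒ u* = κ · V / ln(z/z₀)
u* = 0.4 × 7.97 / ln(15.0/1.4) = 0.4 × 7.97 / 2.3716
   = 3.1880 / 2.3716 = 1.3443 m/s

u* ≈ 1.344 m/s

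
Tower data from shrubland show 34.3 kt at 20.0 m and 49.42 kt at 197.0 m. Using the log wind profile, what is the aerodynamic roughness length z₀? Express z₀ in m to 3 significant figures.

z₀ ≈ 0.112 m

Log law: V(z) ∝ ln(z/z₀). With r = V₁/V₂ = 34.3/49.42 = 0.69405,
r · ln(z₂/z₀) = ln(z₁/z₀) ⇒ ln z₀ = (ln z₁ − r·ln z₂)/(1 − r)
ln z₀ = (2.99573 − 0.69405×5.28320) / 0.30595 = -2.1934
z₀ = exp(-2.1934) = 0.1115 m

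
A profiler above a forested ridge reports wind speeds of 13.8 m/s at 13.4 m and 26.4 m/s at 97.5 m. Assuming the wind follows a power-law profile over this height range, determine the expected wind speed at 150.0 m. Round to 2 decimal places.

First find α: α = ln(V₂/V₁)/ln(z₂/z₁) = ln(26.4/13.8)/ln(97.5/13.4) = 0.64870/1.98460 = 0.3269
Extrapolate from 97.5 m to 150.0 m: V₃ = 26.4 × (150.0/97.5)^0.3269 = 26.4 × 1.1512 = 30.3918 m/s

30.39 m/s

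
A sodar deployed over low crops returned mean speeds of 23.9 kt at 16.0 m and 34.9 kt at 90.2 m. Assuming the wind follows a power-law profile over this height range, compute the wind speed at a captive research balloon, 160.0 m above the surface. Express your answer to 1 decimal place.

39.6 kt

First find α: α = ln(V₂/V₁)/ln(z₂/z₁) = ln(34.9/23.9)/ln(90.2/16.0) = 0.37861/1.72944 = 0.2189
Extrapolate from 90.2 m to 160.0 m: V₃ = 34.9 × (160.0/90.2)^0.2189 = 34.9 × 1.1337 = 39.5656 kt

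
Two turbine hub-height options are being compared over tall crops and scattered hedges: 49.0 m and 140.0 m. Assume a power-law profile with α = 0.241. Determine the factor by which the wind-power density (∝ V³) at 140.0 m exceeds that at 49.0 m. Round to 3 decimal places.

Speed ratio: V_B/V_A = (z_B/z_A)^α = (140.0/49.0)^0.241 = (2.8571)^0.241 = 1.28789
Power-density ratio: P_B/P_A = (V_B/V_A)³ = (1.28789)³ = 2.13618

2.136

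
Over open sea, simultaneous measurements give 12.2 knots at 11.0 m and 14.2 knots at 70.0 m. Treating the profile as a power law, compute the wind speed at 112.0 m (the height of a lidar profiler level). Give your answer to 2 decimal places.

14.76 knots

First find α: α = ln(V₂/V₁)/ln(z₂/z₁) = ln(14.2/12.2)/ln(70.0/11.0) = 0.15181/1.85060 = 0.0820
Extrapolate from 70.0 m to 112.0 m: V₃ = 14.2 × (112.0/70.0)^0.0820 = 14.2 × 1.0393 = 14.7582 knots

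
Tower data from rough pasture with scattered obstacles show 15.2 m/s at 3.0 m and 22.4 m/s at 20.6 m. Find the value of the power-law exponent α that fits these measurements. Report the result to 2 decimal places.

α ≈ 0.20

Power law: V₂/V₁ = (z₂/z₁)^α ⇒ α = ln(V₂/V₁) / ln(z₂/z₁)
α = ln(22.4/15.2) / ln(20.6/3.0) = ln(1.4737) / ln(6.8667)
  = 0.38777 / 1.92668 = 0.20126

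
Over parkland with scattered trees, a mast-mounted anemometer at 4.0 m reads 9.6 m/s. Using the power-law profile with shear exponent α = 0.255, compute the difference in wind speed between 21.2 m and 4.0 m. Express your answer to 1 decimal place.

Power law: V₂ = V₁ · (z₂/z₁)^α = 9.6 × (5.3000)^0.255 = 14.6880 m/s
ΔV = 14.6880 − 9.6 = 5.0880 m/s

5.1 m/s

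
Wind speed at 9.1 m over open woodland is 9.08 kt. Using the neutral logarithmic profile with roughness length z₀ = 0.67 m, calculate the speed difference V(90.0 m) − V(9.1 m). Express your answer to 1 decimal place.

Log law: V₂ = V₁ · ln(z₂/z₀)/ln(z₁/z₀) = 9.08 × 4.9003/2.6088 = 17.0559 kt
ΔV = 17.0559 − 9.08 = 7.9759 kt

8.0 kt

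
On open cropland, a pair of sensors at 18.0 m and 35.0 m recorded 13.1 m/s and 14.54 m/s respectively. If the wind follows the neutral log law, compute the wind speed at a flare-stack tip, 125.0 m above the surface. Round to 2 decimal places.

Log law: V ∝ ln(z/z₀). From the pair, with r = V₁/V₂ = 0.90096,
ln z₀ = (ln z₁ − r·ln z₂)/(1 − r) = (2.8904 − 0.90096×3.5553)/0.09904 = -3.1591 → z₀ = 0.04247 m
V₃ = V₁ · ln(z₃/z₀)/ln(z₁/z₀) = 13.1 × 7.9874/6.0494 = 17.2966 m/s

17.30 m/s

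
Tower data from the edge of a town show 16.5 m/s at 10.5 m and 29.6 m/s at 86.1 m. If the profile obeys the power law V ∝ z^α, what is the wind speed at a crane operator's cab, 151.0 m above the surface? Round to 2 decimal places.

First find α: α = ln(V₂/V₁)/ln(z₂/z₁) = ln(29.6/16.5)/ln(86.1/10.5) = 0.58441/2.10413 = 0.2777
Extrapolate from 86.1 m to 151.0 m: V₃ = 29.6 × (151.0/86.1)^0.2777 = 29.6 × 1.1689 = 34.5983 m/s

34.60 m/s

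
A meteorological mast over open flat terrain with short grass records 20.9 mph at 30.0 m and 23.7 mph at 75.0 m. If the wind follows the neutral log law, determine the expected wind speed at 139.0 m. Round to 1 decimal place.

Log law: V ∝ ln(z/z₀). From the pair, with r = V₁/V₂ = 0.88186,
ln z₀ = (ln z₁ − r·ln z₂)/(1 − r) = (3.4012 − 0.88186×4.3175)/0.11814 = -3.4383 → z₀ = 0.03212 m
V₃ = V₁ · ln(z₃/z₀)/ln(z₁/z₀) = 20.9 × 8.3727/6.8395 = 25.5854 mph

25.6 mph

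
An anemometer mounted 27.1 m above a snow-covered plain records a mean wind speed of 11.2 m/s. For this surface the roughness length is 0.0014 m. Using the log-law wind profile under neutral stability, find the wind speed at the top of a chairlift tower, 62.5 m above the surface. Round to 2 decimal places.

12.15 m/s

Log law: V(z) ∝ ln(z/z₀), so V₂/V₁ = ln(z₂/z₀) / ln(z₁/z₀).
ln(62.5/0.0014) = 10.7064, ln(27.1/0.0014) = 9.8708
V₂ = 11.2 × 10.7064/9.8708 = 11.2 × 1.0847 = 12.1482 m/s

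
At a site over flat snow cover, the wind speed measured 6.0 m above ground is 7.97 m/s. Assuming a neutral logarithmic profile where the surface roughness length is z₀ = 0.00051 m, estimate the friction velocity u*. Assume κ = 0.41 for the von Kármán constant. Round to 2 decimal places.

Log law: V(z) = (u*/κ) · ln(z/z₀) ⇒ u* = κ · V / ln(z/z₀)
u* = 0.41 × 7.97 / ln(6.0/0.00051) = 0.41 × 7.97 / 9.3729
   = 3.2677 / 9.3729 = 0.3486 m/s

u* ≈ 0.35 m/s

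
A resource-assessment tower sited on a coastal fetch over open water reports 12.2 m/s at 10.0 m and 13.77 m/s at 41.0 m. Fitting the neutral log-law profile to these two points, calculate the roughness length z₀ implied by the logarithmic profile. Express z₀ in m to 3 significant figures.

z₀ ≈ 0.000173 m

Log law: V(z) ∝ ln(z/z₀). With r = V₁/V₂ = 12.2/13.77 = 0.88598,
r · ln(z₂/z₀) = ln(z₁/z₀) ⇒ ln z₀ = (ln z₁ − r·ln z₂)/(1 − r)
ln z₀ = (2.30259 − 0.88598×3.71357) / 0.11402 = -8.6618
z₀ = exp(-8.6618) = 0.0001731 m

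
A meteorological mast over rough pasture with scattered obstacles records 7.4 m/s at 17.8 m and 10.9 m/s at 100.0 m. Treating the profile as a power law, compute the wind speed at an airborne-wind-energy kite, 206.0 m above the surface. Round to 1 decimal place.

First find α: α = ln(V₂/V₁)/ln(z₂/z₁) = ln(10.9/7.4)/ln(100.0/17.8) = 0.38728/1.72597 = 0.2244
Extrapolate from 100.0 m to 206.0 m: V₃ = 10.9 × (206.0/100.0)^0.2244 = 10.9 × 1.1761 = 12.8190 m/s

12.8 m/s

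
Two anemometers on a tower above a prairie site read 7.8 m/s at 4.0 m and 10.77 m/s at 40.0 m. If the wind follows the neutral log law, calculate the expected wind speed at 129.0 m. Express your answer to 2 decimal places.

Log law: V ∝ ln(z/z₀). From the pair, with r = V₁/V₂ = 0.72423,
ln z₀ = (ln z₁ − r·ln z₂)/(1 − r) = (1.3863 − 0.72423×3.6889)/0.27577 = -4.6609 → z₀ = 0.009458 m
V₃ = V₁ · ln(z₃/z₀)/ln(z₁/z₀) = 7.8 × 9.5207/6.0472 = 12.2803 m/s

12.28 m/s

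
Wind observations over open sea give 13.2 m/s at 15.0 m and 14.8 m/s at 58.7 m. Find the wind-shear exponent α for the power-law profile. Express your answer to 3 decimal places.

Power law: V₂/V₁ = (z₂/z₁)^α ⇒ α = ln(V₂/V₁) / ln(z₂/z₁)
α = ln(14.8/13.2) / ln(58.7/15.0) = ln(1.1212) / ln(3.9133)
  = 0.11441 / 1.36439 = 0.08385

α ≈ 0.084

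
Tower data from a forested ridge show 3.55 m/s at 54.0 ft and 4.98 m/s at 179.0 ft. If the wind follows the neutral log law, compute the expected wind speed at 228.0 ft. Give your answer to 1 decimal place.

5.3 m/s

Log law: V ∝ ln(z/z₀). From the pair, with r = V₁/V₂ = 0.71285,
ln z₀ = (ln z₁ − r·ln z₂)/(1 − r) = (3.9890 − 0.71285×5.1874)/0.28715 = 1.0139 → z₀ = 2.756 ft
V₃ = V₁ · ln(z₃/z₀)/ln(z₁/z₀) = 3.55 × 4.4154/2.9751 = 5.2687 m/s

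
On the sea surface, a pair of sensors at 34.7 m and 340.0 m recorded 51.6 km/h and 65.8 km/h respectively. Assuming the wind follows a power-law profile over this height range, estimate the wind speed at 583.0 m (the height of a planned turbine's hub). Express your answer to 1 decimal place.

First find α: α = ln(V₂/V₁)/ln(z₂/z₁) = ln(65.8/51.6)/ln(340.0/34.7) = 0.24310/2.28221 = 0.1065
Extrapolate from 340.0 m to 583.0 m: V₃ = 65.8 × (583.0/340.0)^0.1065 = 65.8 × 1.0591 = 69.6902 km/h

69.7 km/h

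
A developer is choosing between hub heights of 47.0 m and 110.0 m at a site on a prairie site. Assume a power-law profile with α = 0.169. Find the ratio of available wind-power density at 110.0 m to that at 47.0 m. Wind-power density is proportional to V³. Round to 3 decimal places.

1.539

Speed ratio: V_B/V_A = (z_B/z_A)^α = (110.0/47.0)^0.169 = (2.3404)^0.169 = 1.15454
Power-density ratio: P_B/P_A = (V_B/V_A)³ = (1.15454)³ = 1.53898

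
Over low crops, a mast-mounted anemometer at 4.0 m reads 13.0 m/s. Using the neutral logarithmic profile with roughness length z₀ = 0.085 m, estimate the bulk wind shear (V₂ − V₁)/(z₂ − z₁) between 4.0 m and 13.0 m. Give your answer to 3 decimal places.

0.442 m/s/m

Log law: V₂ = V₁ · ln(z₂/z₀)/ln(z₁/z₀) = 13.0 × 5.0301/3.8514 = 16.9784 m/s
ΔV/Δz = (16.9784 − 13.0)/(13.0 − 4.0) = 3.9784/9.0000 = 0.44205 m/s/m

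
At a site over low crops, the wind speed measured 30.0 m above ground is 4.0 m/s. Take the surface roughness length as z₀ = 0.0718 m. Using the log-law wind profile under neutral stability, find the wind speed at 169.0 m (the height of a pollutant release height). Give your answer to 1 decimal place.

5.1 m/s

Log law: V(z) ∝ ln(z/z₀), so V₂/V₁ = ln(z₂/z₀) / ln(z₁/z₀).
ln(169.0/0.0718) = 7.7638, ln(30.0/0.0718) = 6.0351
V₂ = 4.0 × 7.7638/6.0351 = 4.0 × 1.2864 = 5.1458 m/s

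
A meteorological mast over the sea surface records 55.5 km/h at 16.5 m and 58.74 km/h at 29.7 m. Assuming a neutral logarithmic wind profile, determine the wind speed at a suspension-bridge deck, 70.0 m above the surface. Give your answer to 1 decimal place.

Log law: V ∝ ln(z/z₀). From the pair, with r = V₁/V₂ = 0.94484,
ln z₀ = (ln z₁ − r·ln z₂)/(1 − r) = (2.8034 − 0.94484×3.3911)/0.05516 = -7.2652 → z₀ = 0.0006995 m
V₃ = V₁ · ln(z₃/z₀)/ln(z₁/z₀) = 55.5 × 11.5137/10.0686 = 63.4659 km/h

63.5 km/h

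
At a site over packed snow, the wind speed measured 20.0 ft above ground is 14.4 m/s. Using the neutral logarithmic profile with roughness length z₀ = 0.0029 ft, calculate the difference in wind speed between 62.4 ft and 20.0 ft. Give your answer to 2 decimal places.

1.85 m/s

Log law: V₂ = V₁ · ln(z₂/z₀)/ln(z₁/z₀) = 14.4 × 9.9766/8.8388 = 16.2537 m/s
ΔV = 16.2537 − 14.4 = 1.8537 m/s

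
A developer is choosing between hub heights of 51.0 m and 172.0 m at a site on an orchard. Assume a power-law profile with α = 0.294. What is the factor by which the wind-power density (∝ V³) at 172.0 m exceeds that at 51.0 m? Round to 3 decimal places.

2.922

Speed ratio: V_B/V_A = (z_B/z_A)^α = (172.0/51.0)^0.294 = (3.3725)^0.294 = 1.42962
Power-density ratio: P_B/P_A = (V_B/V_A)³ = (1.42962)³ = 2.92186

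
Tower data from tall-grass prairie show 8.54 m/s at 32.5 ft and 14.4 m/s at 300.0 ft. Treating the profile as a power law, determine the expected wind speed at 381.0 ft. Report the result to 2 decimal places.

First find α: α = ln(V₂/V₁)/ln(z₂/z₁) = ln(14.4/8.54)/ln(300.0/32.5) = 0.52247/2.22254 = 0.2351
Extrapolate from 300.0 ft to 381.0 ft: V₃ = 14.4 × (381.0/300.0)^0.2351 = 14.4 × 1.0578 = 15.2323 m/s

15.23 m/s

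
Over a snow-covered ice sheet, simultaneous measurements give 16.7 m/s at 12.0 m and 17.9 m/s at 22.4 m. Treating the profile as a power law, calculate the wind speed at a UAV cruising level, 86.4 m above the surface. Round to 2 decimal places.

20.80 m/s

First find α: α = ln(V₂/V₁)/ln(z₂/z₁) = ln(17.9/16.7)/ln(22.4/12.0) = 0.06939/0.62415 = 0.1112
Extrapolate from 22.4 m to 86.4 m: V₃ = 17.9 × (86.4/22.4)^0.1112 = 17.9 × 1.1619 = 20.7985 m/s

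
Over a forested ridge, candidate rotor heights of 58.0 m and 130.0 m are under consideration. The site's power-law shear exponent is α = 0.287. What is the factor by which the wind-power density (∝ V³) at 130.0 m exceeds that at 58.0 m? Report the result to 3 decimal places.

Speed ratio: V_B/V_A = (z_B/z_A)^α = (130.0/58.0)^0.287 = (2.2414)^0.287 = 1.26066
Power-density ratio: P_B/P_A = (V_B/V_A)³ = (1.26066)³ = 2.00352

2.004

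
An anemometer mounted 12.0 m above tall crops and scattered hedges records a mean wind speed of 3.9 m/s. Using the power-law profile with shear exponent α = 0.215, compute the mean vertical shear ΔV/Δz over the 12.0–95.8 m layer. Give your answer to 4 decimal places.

0.0262 m/s/m

Power law: V₂ = V₁ · (z₂/z₁)^α = 3.9 × (7.9833)^0.215 = 6.0958 m/s
ΔV/Δz = (6.0958 − 3.9)/(95.8 − 12.0) = 2.1958/83.8000 = 0.02620 m/s/m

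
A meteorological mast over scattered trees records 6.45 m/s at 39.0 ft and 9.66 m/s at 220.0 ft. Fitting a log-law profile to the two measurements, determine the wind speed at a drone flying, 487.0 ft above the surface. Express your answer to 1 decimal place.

11.1 m/s

Log law: V ∝ ln(z/z₀). From the pair, with r = V₁/V₂ = 0.66770,
ln z₀ = (ln z₁ − r·ln z₂)/(1 − r) = (3.6636 − 0.66770×5.3936)/0.33230 = 0.1873 → z₀ = 1.206 ft
V₃ = V₁ · ln(z₃/z₀)/ln(z₁/z₀) = 6.45 × 6.0010/3.4763 = 11.1344 m/s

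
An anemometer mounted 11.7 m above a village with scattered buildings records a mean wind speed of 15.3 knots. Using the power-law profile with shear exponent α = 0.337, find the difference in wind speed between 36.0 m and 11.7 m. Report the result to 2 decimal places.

7.05 knots

Power law: V₂ = V₁ · (z₂/z₁)^α = 15.3 × (3.0769)^0.337 = 22.3453 knots
ΔV = 22.3453 − 15.3 = 7.0453 knots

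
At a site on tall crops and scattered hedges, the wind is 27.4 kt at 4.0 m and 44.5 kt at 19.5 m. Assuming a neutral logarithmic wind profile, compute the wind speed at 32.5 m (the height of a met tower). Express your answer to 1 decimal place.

Log law: V ∝ ln(z/z₀). From the pair, with r = V₁/V₂ = 0.61573,
ln z₀ = (ln z₁ − r·ln z₂)/(1 − r) = (1.3863 − 0.61573×2.9704)/0.38427 = -1.1520 → z₀ = 0.3160 m
V₃ = V₁ · ln(z₃/z₀)/ln(z₁/z₀) = 27.4 × 4.6332/2.5383 = 50.0142 kt

50.0 kt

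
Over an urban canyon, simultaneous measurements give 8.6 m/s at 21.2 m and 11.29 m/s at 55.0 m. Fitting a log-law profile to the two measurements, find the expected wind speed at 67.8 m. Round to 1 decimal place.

11.9 m/s

Log law: V ∝ ln(z/z₀). From the pair, with r = V₁/V₂ = 0.76174,
ln z₀ = (ln z₁ − r·ln z₂)/(1 − r) = (3.0540 − 0.76174×4.0073)/0.23826 = 0.0062 → z₀ = 1.006 m
V₃ = V₁ · ln(z₃/z₀)/ln(z₁/z₀) = 8.6 × 4.2104/3.0478 = 11.8804 m/s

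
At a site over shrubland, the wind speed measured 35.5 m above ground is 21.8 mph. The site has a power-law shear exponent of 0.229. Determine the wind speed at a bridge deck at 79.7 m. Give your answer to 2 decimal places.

26.24 mph

Power-law profile: V₂ = V₁ · (z₂/z₁)^α
V₂ = 21.8 × (79.7/35.5)^0.229 = 21.8 × (2.2451)^0.229
    = 21.8 × 1.2035 = 26.2354 mph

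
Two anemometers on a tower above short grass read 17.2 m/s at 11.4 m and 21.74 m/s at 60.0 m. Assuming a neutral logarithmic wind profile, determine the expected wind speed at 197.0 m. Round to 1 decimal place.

Log law: V ∝ ln(z/z₀). From the pair, with r = V₁/V₂ = 0.79117,
ln z₀ = (ln z₁ − r·ln z₂)/(1 − r) = (2.4336 − 0.79117×4.0943)/0.20883 = -3.8581 → z₀ = 0.02111 m
V₃ = V₁ · ln(z₃/z₀)/ln(z₁/z₀) = 17.2 × 9.1413/6.2918 = 24.9900 m/s

25.0 m/s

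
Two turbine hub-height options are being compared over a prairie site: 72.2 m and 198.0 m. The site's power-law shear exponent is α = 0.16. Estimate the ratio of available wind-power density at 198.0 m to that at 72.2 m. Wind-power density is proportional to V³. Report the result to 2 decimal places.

Speed ratio: V_B/V_A = (z_B/z_A)^α = (198.0/72.2)^0.16 = (2.7424)^0.16 = 1.17517
Power-density ratio: P_B/P_A = (V_B/V_A)³ = (1.17517)³ = 1.62294

1.62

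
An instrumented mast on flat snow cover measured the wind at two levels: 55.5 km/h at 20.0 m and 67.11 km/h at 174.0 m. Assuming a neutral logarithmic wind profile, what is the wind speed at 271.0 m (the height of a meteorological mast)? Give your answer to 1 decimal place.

Log law: V ∝ ln(z/z₀). From the pair, with r = V₁/V₂ = 0.82700,
ln z₀ = (ln z₁ − r·ln z₂)/(1 − r) = (2.9957 − 0.82700×5.1591)/0.17300 = -7.3457 → z₀ = 0.0006453 m
V₃ = V₁ · ln(z₃/z₀)/ln(z₁/z₀) = 55.5 × 12.9479/10.3415 = 69.4878 km/h

69.5 km/h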